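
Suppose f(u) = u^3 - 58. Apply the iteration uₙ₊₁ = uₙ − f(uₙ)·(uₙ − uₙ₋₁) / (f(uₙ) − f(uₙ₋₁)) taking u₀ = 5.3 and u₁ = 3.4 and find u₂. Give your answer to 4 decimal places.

f(5.3) = 90.877000, f(3.4) = -18.696000
u₂ = 3.400000 − (-18.696000)·(3.400000 − 5.300000) / (-18.696000 − 90.877000) = 3.400000 − (35.522400)/(-109.573000) = 3.724189

3.7242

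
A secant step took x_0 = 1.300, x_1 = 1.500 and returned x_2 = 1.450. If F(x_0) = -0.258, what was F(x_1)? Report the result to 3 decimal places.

0.086

The secant line through (1.300, -0.258) and (1.500, F(x_1)) crosses zero at x_2 = 1.450.
So (1.300, -0.258), (1.500, F(x_1)), (1.450, 0) are collinear:
F(x_1) = -0.258 · (1.500 − 1.450) / (1.300 − 1.450) = -0.258 · (0.05000)/(-0.15000) = 0.08600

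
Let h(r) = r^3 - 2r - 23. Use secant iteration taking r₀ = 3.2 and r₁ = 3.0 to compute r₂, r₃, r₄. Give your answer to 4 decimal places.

3.0745, 3.0779, 3.0778

h(3.2) = 3.368000, h(3.0) = -2.000000
r₂ = 3.000000 − (-2.000000)·(3.000000 − 3.200000) / (-2.000000 − 3.368000) = 3.000000 − (0.400000)/(-5.368000) = 3.074516
h(3.074516) = -0.086722
r₃ = 3.074516 − (-0.086722)·(3.074516 − 3.000000) / (-0.086722 − (-2.000000)) = 3.074516 − (-0.006462)/(1.913278) = 3.077893
h(3.077893) = 0.002408
r₄ = 3.077893 − 0.002408·(3.077893 − 3.074516) / (0.002408 − (-0.086722)) = 3.077893 − (0.000008)/(0.089130) = 3.077802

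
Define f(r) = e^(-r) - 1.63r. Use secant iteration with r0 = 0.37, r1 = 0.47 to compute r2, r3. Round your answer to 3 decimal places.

0.408, 0.408

f(0.37) = 0.08763, f(0.47) = -0.14110
r2 = 0.47000 − (-0.14110)·(0.47000 − 0.37000) / (-0.14110 − 0.08763) = 0.47000 − (-0.01411)/(-0.22873) = 0.40831
f(0.40831) = -0.00078
r3 = 0.40831 − (-0.00078)·(0.40831 − 0.47000) / (-0.00078 − (-0.14110)) = 0.40831 − (0.00005)/(0.14032) = 0.40797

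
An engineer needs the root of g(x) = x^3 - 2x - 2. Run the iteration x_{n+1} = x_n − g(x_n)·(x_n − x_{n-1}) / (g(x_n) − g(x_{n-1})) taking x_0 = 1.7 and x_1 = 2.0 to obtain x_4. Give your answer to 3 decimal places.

g(1.7) = -0.48700, g(2.0) = 2.00000
x_2 = 2.00000 − 2.00000·(2.00000 − 1.70000) / (2.00000 − (-0.48700)) = 2.00000 − (0.60000)/(2.48700) = 1.75875
g(1.75875) = -0.07736
x_3 = 1.75875 − (-0.07736)·(1.75875 − 2.00000) / (-0.07736 − 2.00000) = 1.75875 − (0.01866)/(-2.07736) = 1.76773
g(1.76773) = -0.01153
x_4 = 1.76773 − (-0.01153)·(1.76773 − 1.75875) / (-0.01153 − (-0.07736)) = 1.76773 − (-0.00010)/(0.06583) = 1.76930

1.769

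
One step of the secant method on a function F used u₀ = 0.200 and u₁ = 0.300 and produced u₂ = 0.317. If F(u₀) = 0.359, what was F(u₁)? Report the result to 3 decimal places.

The secant line through (0.200, 0.359) and (0.300, F(u₁)) crosses zero at u₂ = 0.317.
So (0.200, 0.359), (0.300, F(u₁)), (0.317, 0) are collinear:
F(u₁) = 0.359 · (0.300 − 0.317) / (0.200 − 0.317) = 0.359 · (-0.01700)/(-0.11700) = 0.05216

0.052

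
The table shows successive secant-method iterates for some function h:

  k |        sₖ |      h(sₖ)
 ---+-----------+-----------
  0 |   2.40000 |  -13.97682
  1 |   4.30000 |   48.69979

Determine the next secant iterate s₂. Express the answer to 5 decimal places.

s₂ = 4.30000 − 48.69979·(4.30000 − 2.40000) / (48.69979 − (-13.97682))
   = 4.30000 − (92.5296010)/(62.6766100) = 2.8236981

2.82370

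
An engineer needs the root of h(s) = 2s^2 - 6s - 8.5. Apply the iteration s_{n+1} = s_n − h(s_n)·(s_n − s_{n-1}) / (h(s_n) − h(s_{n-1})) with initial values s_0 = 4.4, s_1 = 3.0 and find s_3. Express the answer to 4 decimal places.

h(4.4) = 3.820000, h(3.0) = -8.500000
s_2 = 3.000000 − (-8.500000)·(3.000000 − 4.400000) / (-8.500000 − 3.820000) = 3.000000 − (11.900000)/(-12.320000) = 3.965909
h(3.965909) = -0.838585
s_3 = 3.965909 − (-0.838585)·(3.965909 − 3.000000) / (-0.838585 − (-8.500000)) = 3.965909 − (-0.809997)/(7.661415) = 4.071633

4.0716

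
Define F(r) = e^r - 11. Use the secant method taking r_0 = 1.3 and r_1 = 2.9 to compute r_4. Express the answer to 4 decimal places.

2.4085

F(1.3) = -7.330703, F(2.9) = 7.174145
r_2 = 2.900000 − 7.174145·(2.900000 − 1.300000) / (7.174145 − (-7.330703)) = 2.900000 − (11.478633)/(14.504849) = 2.108635
F(2.108635) = -2.763012
r_3 = 2.108635 − (-2.763012)·(2.108635 − 2.900000) / (-2.763012 − 7.174145) = 2.108635 − (2.186551)/(-9.937157) = 2.328673
F(2.328673) = -0.735691
r_4 = 2.328673 − (-0.735691)·(2.328673 − 2.108635) / (-0.735691 − (-2.763012)) = 2.328673 − (-0.161880)/(2.027320) = 2.408522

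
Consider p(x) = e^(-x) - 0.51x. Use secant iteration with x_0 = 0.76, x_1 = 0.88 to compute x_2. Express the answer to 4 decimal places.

p(0.76) = 0.080066, p(0.88) = -0.034017
x_2 = 0.880000 − (-0.034017)·(0.880000 − 0.760000) / (-0.034017 − 0.080066) = 0.880000 − (-0.004082)/(-0.114084) = 0.844219

0.8442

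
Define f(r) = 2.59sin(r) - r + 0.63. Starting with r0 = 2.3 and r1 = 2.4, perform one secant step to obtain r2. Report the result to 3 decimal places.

f(2.3) = 0.26138, f(2.4) = -0.02055
r2 = 2.40000 − (-0.02055)·(2.40000 − 2.30000) / (-0.02055 − 0.26138) = 2.40000 − (-0.00206)/(-0.28193) = 2.39271

2.393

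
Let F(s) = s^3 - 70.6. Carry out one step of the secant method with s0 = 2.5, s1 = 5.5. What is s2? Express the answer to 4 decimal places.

F(2.5) = -54.975000, F(5.5) = 95.775000
s2 = 5.500000 − 95.775000·(5.500000 − 2.500000) / (95.775000 − (-54.975000)) = 5.500000 − (287.325000)/(150.750000) = 3.594030

3.5940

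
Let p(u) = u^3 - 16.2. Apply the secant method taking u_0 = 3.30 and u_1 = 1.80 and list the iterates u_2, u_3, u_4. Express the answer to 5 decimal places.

p(3.30) = 19.7370000, p(1.80) = -10.3680000
u_2 = 1.8000000 − (-10.3680000)·(1.8000000 − 3.3000000) / (-10.3680000 − 19.7370000) = 1.8000000 − (15.5520000)/(-30.1050000) = 2.3165919
p(2.3165919) = -3.7677820
u_3 = 2.3165919 − (-3.7677820)·(2.3165919 − 1.8000000) / (-3.7677820 − (-10.3680000)) = 2.3165919 − (-1.9464058)/(6.6002180) = 2.6114922
p(2.6114922) = 1.6100926
u_4 = 2.6114922 − 1.6100926·(2.6114922 − 2.3165919) / (1.6100926 − (-3.7677820)) = 2.6114922 − (0.4748167)/(5.3778746) = 2.5232014

2.31659, 2.61149, 2.52320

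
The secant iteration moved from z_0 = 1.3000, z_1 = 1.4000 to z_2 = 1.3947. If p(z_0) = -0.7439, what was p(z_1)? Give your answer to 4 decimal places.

0.0416

The secant line through (1.3000, -0.7439) and (1.4000, p(z_1)) crosses zero at z_2 = 1.3947.
So (1.3000, -0.7439), (1.4000, p(z_1)), (1.3947, 0) are collinear:
p(z_1) = -0.7439 · (1.4000 − 1.3947) / (1.3000 − 1.3947) = -0.7439 · (0.005300)/(-0.094700) = 0.041633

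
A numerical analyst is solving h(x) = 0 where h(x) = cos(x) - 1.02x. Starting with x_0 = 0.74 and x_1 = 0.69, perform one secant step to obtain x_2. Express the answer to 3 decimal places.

h(0.74) = -0.01633, h(0.69) = 0.06745
x_2 = 0.69000 − 0.06745·(0.69000 − 0.74000) / (0.06745 − (-0.01633)) = 0.69000 − (-0.00337)/(0.08378) = 0.73025

0.730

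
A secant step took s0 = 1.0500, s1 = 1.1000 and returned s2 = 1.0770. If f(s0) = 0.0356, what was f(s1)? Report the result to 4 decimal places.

-0.0303

The secant line through (1.0500, 0.0356) and (1.1000, f(s1)) crosses zero at s2 = 1.0770.
So (1.0500, 0.0356), (1.1000, f(s1)), (1.0770, 0) are collinear:
f(s1) = 0.0356 · (1.1000 − 1.0770) / (1.0500 − 1.0770) = 0.0356 · (0.023000)/(-0.027000) = -0.030326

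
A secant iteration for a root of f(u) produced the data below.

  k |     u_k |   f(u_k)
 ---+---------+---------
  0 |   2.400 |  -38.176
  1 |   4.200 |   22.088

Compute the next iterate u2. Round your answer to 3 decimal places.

u2 = 4.200 − 22.088·(4.200 − 2.400) / (22.088 − (-38.176))
   = 4.200 − (39.75840)/(60.26400) = 3.54026

3.540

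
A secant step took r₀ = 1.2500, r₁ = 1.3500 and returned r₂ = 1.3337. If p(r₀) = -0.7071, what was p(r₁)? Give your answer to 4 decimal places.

0.1377

The secant line through (1.2500, -0.7071) and (1.3500, p(r₁)) crosses zero at r₂ = 1.3337.
So (1.2500, -0.7071), (1.3500, p(r₁)), (1.3337, 0) are collinear:
p(r₁) = -0.7071 · (1.3500 − 1.3337) / (1.2500 − 1.3337) = -0.7071 · (0.016300)/(-0.083700) = 0.137703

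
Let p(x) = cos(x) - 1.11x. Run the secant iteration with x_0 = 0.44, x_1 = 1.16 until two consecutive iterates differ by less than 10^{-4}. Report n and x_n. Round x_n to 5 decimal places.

p(0.44) = 0.4163517, p(1.16) = -0.8882605
x_2 = 1.1600000 − (-0.8882605)·(0.7200000)/(-1.3046121) = 0.6697796;  |Δ| = 0.4902204
p(0.6697796) = 0.0405032
x_3 = 0.6697796 − 0.0405032·(-0.4902204)/(0.9287637) = 0.6911580;  |Δ| = 0.0213784
p(0.6911580) = 0.0033230
x_4 = 0.6911580 − 0.0033230·(0.0213784)/(-0.0371802) = 0.6930687;  |Δ| = 0.0019107
p(0.6930687) = -0.0000172
x_5 = 0.6930687 − (-0.0000172)·(0.0019107)/(-0.0033403) = 0.6930589;  |Δ| = 0.0000099
|x_5 − x_4| = 0.0000099 < 10^{-4}

n = 5, x_n = 0.69306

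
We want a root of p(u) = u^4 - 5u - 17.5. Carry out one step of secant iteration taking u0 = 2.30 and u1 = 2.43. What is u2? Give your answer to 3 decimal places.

2.321

p(2.30) = -1.01590, p(2.43) = 5.21784
u2 = 2.43000 − 5.21784·(2.43000 − 2.30000) / (5.21784 − (-1.01590)) = 2.43000 − (0.67832)/(6.23374) = 2.32119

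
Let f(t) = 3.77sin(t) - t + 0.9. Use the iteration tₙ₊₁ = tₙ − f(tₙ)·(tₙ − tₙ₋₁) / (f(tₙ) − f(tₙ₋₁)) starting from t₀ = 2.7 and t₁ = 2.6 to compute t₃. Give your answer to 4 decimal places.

f(2.7) = -0.188778, f(2.6) = 0.243440
t₂ = 2.600000 − 0.243440·(2.600000 − 2.700000) / (0.243440 − (-0.188778)) = 2.600000 − (-0.024344)/(0.432218) = 2.656323
f(2.656323) = 0.002180
t₃ = 2.656323 − 0.002180·(2.656323 − 2.600000) / (0.002180 − 0.243440) = 2.656323 − (0.000123)/(-0.241260) = 2.656832

2.6568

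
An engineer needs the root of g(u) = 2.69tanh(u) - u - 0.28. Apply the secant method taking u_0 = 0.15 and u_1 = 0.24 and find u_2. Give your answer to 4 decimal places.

0.1686

g(0.15) = -0.029499, g(0.24) = 0.113484
u_2 = 0.240000 − 0.113484·(0.240000 − 0.150000) / (0.113484 − (-0.029499)) = 0.240000 − (0.010214)/(0.142983) = 0.168568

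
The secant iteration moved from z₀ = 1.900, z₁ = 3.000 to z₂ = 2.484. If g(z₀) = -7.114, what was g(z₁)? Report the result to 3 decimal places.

The secant line through (1.900, -7.114) and (3.000, g(z₁)) crosses zero at z₂ = 2.484.
So (1.900, -7.114), (3.000, g(z₁)), (2.484, 0) are collinear:
g(z₁) = -7.114 · (3.000 − 2.484) / (1.900 − 2.484) = -7.114 · (0.51600)/(-0.58400) = 6.28566

6.286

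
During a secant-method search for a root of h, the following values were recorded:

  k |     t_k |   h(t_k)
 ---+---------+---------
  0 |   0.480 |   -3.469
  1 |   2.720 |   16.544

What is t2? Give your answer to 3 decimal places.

0.868

t2 = 2.720 − 16.544·(2.720 − 0.480) / (16.544 − (-3.469))
   = 2.720 − (37.05856)/(20.01300) = 0.86828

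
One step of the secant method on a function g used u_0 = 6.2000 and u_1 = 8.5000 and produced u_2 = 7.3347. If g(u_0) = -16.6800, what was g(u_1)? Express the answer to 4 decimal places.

17.1298

The secant line through (6.2000, -16.6800) and (8.5000, g(u_1)) crosses zero at u_2 = 7.3347.
So (6.2000, -16.6800), (8.5000, g(u_1)), (7.3347, 0) are collinear:
g(u_1) = -16.6800 · (8.5000 − 7.3347) / (6.2000 − 7.3347) = -16.6800 · (1.165300)/(-1.134700) = 17.129818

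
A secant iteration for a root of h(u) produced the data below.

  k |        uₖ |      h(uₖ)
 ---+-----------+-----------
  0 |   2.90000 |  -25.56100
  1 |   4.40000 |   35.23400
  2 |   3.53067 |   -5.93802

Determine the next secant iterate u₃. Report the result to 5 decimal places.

3.65605

u₃ = 3.53067 − (-5.93802)·(3.53067 − 4.40000) / (-5.93802 − 35.23400)
   = 3.53067 − (5.1620989)/(-41.1720200) = 3.6560488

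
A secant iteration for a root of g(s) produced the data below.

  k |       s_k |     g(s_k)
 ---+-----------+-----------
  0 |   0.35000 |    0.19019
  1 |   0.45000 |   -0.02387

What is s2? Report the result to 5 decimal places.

0.43885

s2 = 0.45000 − (-0.02387)·(0.45000 − 0.35000) / (-0.02387 − 0.19019)
   = 0.45000 − (-0.0023870)/(-0.2140600) = 0.4388489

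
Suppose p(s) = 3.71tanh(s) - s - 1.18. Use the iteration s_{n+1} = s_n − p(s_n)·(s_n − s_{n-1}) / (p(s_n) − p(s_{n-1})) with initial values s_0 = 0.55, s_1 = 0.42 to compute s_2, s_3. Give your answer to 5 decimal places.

p(0.55) = 0.1269300, p(0.42) = -0.1273881
s_2 = 0.4200000 − (-0.1273881)·(0.4200000 − 0.5500000) / (-0.1273881 − 0.1269300) = 0.4200000 − (0.0165605)/(-0.2543181) = 0.4851171
p(0.4851171) = 0.0056159
s_3 = 0.4851171 − 0.0056159·(0.4851171 − 0.4200000) / (0.0056159 − (-0.1273881)) = 0.4851171 − (0.0003657)/(0.1330040) = 0.4823676

0.48512, 0.48237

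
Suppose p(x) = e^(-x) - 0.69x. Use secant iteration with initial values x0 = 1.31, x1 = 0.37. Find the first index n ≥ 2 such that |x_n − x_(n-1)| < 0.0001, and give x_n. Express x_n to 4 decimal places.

n = 5, x_n = 0.7115

p(1.31) = -0.634080, p(0.37) = 0.435434
x2 = 0.370000 − 0.435434·(-0.940000)/(1.069514) = 0.752705;  |Δ| = 0.382705
p(0.752705) = -0.048276
x3 = 0.752705 − (-0.048276)·(0.382705)/(-0.483710) = 0.714510;  |Δ| = 0.038195
p(0.714510) = -0.003580
x4 = 0.714510 − (-0.003580)·(-0.038195)/(0.044696) = 0.711451;  |Δ| = 0.003059
p(0.711451) = 0.000031
x5 = 0.711451 − 0.000031·(-0.003059)/(0.003610) = 0.711477;  |Δ| = 0.000026
|x5 − x4| = 0.000026 < 0.0001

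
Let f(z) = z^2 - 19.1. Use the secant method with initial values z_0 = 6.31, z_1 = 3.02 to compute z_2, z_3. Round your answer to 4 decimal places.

4.0896, 4.4237

f(6.31) = 20.716100, f(3.02) = -9.979600
z_2 = 3.020000 − (-9.979600)·(3.020000 − 6.310000) / (-9.979600 − 20.716100) = 3.020000 − (32.832884)/(-30.695700) = 4.089625
f(4.089625) = -2.374968
z_3 = 4.089625 − (-2.374968)·(4.089625 − 3.020000) / (-2.374968 − (-9.979600)) = 4.089625 − (-2.540325)/(7.604632) = 4.423675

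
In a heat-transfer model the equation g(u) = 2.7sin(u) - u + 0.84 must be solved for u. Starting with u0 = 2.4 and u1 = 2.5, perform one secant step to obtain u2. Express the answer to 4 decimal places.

2.4857

g(2.4) = 0.263751, g(2.5) = -0.044125
u2 = 2.500000 − (-0.044125)·(2.500000 − 2.400000) / (-0.044125 − 0.263751) = 2.500000 − (-0.004413)/(-0.307876) = 2.485668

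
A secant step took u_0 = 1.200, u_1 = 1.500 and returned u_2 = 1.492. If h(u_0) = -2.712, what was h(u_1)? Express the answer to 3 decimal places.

The secant line through (1.200, -2.712) and (1.500, h(u_1)) crosses zero at u_2 = 1.492.
So (1.200, -2.712), (1.500, h(u_1)), (1.492, 0) are collinear:
h(u_1) = -2.712 · (1.500 − 1.492) / (1.200 − 1.492) = -2.712 · (0.00800)/(-0.29200) = 0.07430

0.074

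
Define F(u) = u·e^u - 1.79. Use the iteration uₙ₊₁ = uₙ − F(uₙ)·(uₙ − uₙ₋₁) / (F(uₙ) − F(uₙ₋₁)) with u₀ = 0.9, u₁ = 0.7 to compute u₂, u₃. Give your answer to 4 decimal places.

0.7946, 0.8030

F(0.9) = 0.423643, F(0.7) = -0.380373
u₂ = 0.700000 − (-0.380373)·(0.700000 − 0.900000) / (-0.380373 − 0.423643) = 0.700000 − (0.076075)/(-0.804016) = 0.794618
F(0.794618) = -0.031036
u₃ = 0.794618 − (-0.031036)·(0.794618 − 0.700000) / (-0.031036 − (-0.380373)) = 0.794618 − (-0.002937)/(0.349337) = 0.803024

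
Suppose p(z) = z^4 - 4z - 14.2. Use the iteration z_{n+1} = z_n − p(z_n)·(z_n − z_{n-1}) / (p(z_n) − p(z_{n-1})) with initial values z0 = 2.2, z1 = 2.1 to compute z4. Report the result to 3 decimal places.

2.189

p(2.2) = 0.42560, p(2.1) = -3.15190
z2 = 2.10000 − (-3.15190)·(2.10000 − 2.20000) / (-3.15190 − 0.42560) = 2.10000 − (0.31519)/(-3.57750) = 2.18810
p(2.18810) = -0.02942
z3 = 2.18810 − (-0.02942)·(2.18810 − 2.10000) / (-0.02942 − (-3.15190)) = 2.18810 − (-0.00259)/(3.12248) = 2.18893
p(2.18893) = 0.00206
z4 = 2.18893 − 0.00206·(2.18893 − 2.18810) / (0.00206 − (-0.02942)) = 2.18893 − (0.00000)/(0.03148) = 2.18888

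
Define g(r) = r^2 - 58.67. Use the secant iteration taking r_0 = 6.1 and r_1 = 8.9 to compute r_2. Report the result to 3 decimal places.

7.531

g(6.1) = -21.46000, g(8.9) = 20.54000
r_2 = 8.90000 − 20.54000·(8.90000 − 6.10000) / (20.54000 − (-21.46000)) = 8.90000 − (57.51200)/(42.00000) = 7.53067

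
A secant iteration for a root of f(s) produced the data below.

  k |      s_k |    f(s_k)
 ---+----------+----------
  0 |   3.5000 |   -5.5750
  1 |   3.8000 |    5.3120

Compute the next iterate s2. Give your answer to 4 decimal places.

s2 = 3.8000 − 5.3120·(3.8000 − 3.5000) / (5.3120 − (-5.5750))
   = 3.8000 − (1.593600)/(10.887000) = 3.653624

3.6536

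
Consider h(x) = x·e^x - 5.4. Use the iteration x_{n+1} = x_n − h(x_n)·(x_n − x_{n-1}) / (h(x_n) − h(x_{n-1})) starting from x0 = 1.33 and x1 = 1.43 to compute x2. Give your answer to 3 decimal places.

1.369

h(1.33) = -0.37121, h(1.43) = 0.57554
x2 = 1.43000 − 0.57554·(1.43000 − 1.33000) / (0.57554 − (-0.37121)) = 1.43000 − (0.05755)/(0.94675) = 1.36921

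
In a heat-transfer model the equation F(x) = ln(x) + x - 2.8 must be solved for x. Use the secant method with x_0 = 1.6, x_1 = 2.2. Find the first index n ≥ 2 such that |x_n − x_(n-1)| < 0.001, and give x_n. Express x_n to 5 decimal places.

n = 4, x_n = 2.07165

F(1.6) = -0.7299964, F(2.2) = 0.1884574
x_2 = 2.2000000 − 0.1884574·(0.6000000)/(0.9184537) = 2.0768861;  |Δ| = 0.1231139
F(2.0768861) = 0.0077558
x_3 = 2.0768861 − 0.0077558·(-0.1231139)/(-0.1807015) = 2.0716020;  |Δ| = 0.0052841
F(2.0716020) = -0.0000758
x_4 = 2.0716020 − (-0.0000758)·(-0.0052841)/(-0.0078316) = 2.0716531;  |Δ| = 0.0000511
|x_4 − x_3| = 0.0000511 < 0.001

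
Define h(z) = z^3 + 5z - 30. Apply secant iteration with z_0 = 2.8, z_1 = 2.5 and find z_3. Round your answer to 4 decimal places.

2.5772

h(2.8) = 5.952000, h(2.5) = -1.875000
z_2 = 2.500000 − (-1.875000)·(2.500000 − 2.800000) / (-1.875000 − 5.952000) = 2.500000 − (0.562500)/(-7.827000) = 2.571867
h(2.571867) = -0.129061
z_3 = 2.571867 − (-0.129061)·(2.571867 − 2.500000) / (-0.129061 − (-1.875000)) = 2.571867 − (-0.009275)/(1.745939) = 2.577179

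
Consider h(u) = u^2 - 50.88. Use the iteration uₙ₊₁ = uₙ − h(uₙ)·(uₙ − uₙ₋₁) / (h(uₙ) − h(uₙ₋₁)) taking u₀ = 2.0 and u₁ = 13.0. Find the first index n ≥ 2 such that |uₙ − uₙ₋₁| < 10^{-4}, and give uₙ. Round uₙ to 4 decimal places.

n = 7, uₙ = 7.1330

h(2.0) = -46.880000, h(13.0) = 118.120000
u₂ = 13.000000 − 118.120000·(11.000000)/(165.000000) = 5.125333;  |Δ| = 7.874667
h(5.125333) = -24.610958
u₃ = 5.125333 − (-24.610958)·(-7.874667)/(-142.730958) = 6.483154;  |Δ| = 1.357821
h(6.483154) = -8.848710
u₄ = 6.483154 − (-8.848710)·(1.357821)/(15.762248) = 7.245416;  |Δ| = 0.762262
h(7.245416) = 1.616059
u₅ = 7.245416 − 1.616059·(0.762262)/(10.464769) = 7.127701;  |Δ| = 0.117715
h(7.127701) = -0.075873
u₆ = 7.127701 − (-0.075873)·(-0.117715)/(-1.691932) = 7.132980;  |Δ| = 0.005279
h(7.132980) = -0.000594
u₇ = 7.132980 − (-0.000594)·(0.005279)/(0.075279) = 7.133022;  |Δ| = 0.000042
|u₇ − u₆| = 0.000042 < 10^{-4}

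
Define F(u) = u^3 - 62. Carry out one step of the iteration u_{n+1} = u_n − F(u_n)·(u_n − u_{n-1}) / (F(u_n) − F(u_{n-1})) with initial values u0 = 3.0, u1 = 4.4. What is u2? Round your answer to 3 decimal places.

F(3.0) = -35.00000, F(4.4) = 23.18400
u2 = 4.40000 − 23.18400·(4.40000 − 3.00000) / (23.18400 − (-35.00000)) = 4.40000 − (32.45760)/(58.18400) = 3.84216

3.842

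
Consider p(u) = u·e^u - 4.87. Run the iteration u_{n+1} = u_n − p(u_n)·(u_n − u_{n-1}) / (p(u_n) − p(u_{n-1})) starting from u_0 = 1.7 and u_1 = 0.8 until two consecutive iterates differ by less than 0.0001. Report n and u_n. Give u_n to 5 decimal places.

p(1.7) = 4.4357106, p(0.8) = -3.0895673
u_2 = 0.8000000 − (-3.0895673)·(-0.9000000)/(-7.5252778) = 1.1695027;  |Δ| = 0.3695027
p(1.1695027) = -1.1037443
u_3 = 1.1695027 − (-1.1037443)·(0.3695027)/(1.9858230) = 1.3748768;  |Δ| = 0.2053740
p(1.3748768) = 0.5670729
u_4 = 1.3748768 − 0.5670729·(0.2053740)/(1.6708172) = 1.3051731;  |Δ| = 0.0697037
p(1.3051731) = -0.0560942
u_5 = 1.3051731 − (-0.0560942)·(-0.0697037)/(-0.6231671) = 1.3114475;  |Δ| = 0.0062743
p(1.3114475) = -0.0025076
u_6 = 1.3114475 − (-0.0025076)·(0.0062743)/(0.0535866) = 1.3117411;  |Δ| = 0.0002936
p(1.3117411) = 0.0000118
u_7 = 1.3117411 − 0.0000118·(0.0002936)/(0.0025194) = 1.3117397;  |Δ| = 0.0000014
|u_7 − u_6| = 0.0000014 < 0.0001

n = 7, u_n = 1.31174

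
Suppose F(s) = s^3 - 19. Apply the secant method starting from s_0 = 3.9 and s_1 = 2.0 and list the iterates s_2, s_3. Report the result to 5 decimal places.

2.40726, 2.75294

F(3.9) = 40.3190000, F(2.0) = -11.0000000
s_2 = 2.0000000 − (-11.0000000)·(2.0000000 − 3.9000000) / (-11.0000000 − 40.3190000) = 2.0000000 − (20.9000000)/(-51.3190000) = 2.4072566
F(2.4072566) = -5.0502269
s_3 = 2.4072566 − (-5.0502269)·(2.4072566 − 2.0000000) / (-5.0502269 − (-11.0000000)) = 2.4072566 − (-2.0567381)/(5.9497731) = 2.7529400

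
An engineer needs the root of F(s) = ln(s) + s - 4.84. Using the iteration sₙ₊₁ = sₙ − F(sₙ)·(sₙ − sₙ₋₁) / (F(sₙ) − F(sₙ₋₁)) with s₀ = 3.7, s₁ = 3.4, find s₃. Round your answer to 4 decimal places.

F(3.7) = 0.168333, F(3.4) = -0.216225
s₂ = 3.400000 − (-0.216225)·(3.400000 − 3.700000) / (-0.216225 − 0.168333) = 3.400000 − (0.064867)/(-0.384557) = 3.568681
F(3.568681) = 0.000877
s₃ = 3.568681 − 0.000877·(3.568681 − 3.400000) / (0.000877 − (-0.216225)) = 3.568681 − (0.000148)/(0.217101) = 3.568000

3.5680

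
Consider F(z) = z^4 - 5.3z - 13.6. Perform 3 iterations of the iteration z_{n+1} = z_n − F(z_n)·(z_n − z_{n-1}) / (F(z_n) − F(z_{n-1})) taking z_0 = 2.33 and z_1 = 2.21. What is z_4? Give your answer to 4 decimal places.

2.2474

F(2.33) = 3.523955, F(2.21) = -1.458567
z_2 = 2.210000 − (-1.458567)·(2.210000 − 2.330000) / (-1.458567 − 3.523955) = 2.210000 − (0.175028)/(-4.982522) = 2.245128
F(2.245128) = -0.091517
z_3 = 2.245128 − (-0.091517)·(2.245128 − 2.210000) / (-0.091517 − (-1.458567)) = 2.245128 − (-0.003215)/(1.367051) = 2.247480
F(2.247480) = 0.002640
z_4 = 2.247480 − 0.002640·(2.247480 − 2.245128) / (0.002640 − (-0.091517)) = 2.247480 − (0.000006)/(0.094156) = 2.247414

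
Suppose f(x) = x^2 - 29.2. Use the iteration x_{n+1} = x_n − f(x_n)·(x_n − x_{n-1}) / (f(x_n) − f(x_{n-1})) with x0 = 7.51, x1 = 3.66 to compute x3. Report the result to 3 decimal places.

f(7.51) = 27.20010, f(3.66) = -15.80440
x2 = 3.66000 − (-15.80440)·(3.66000 − 7.51000) / (-15.80440 − 27.20010) = 3.66000 − (60.84694)/(-43.00450) = 5.07490
f(5.07490) = -3.44542
x3 = 5.07490 − (-3.44542)·(5.07490 − 3.66000) / (-3.44542 − (-15.80440)) = 5.07490 − (-4.87491)/(12.35898) = 5.46934

5.469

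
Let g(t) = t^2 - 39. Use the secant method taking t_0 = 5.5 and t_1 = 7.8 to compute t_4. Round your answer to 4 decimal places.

6.2451

g(5.5) = -8.750000, g(7.8) = 21.840000
t_2 = 7.800000 − 21.840000·(7.800000 − 5.500000) / (21.840000 − (-8.750000)) = 7.800000 − (50.232000)/(30.590000) = 6.157895
g(6.157895) = -1.080332
t_3 = 6.157895 − (-1.080332)·(6.157895 − 7.800000) / (-1.080332 − 21.840000) = 6.157895 − (1.774020)/(-22.920332) = 6.235294
g(6.235294) = -0.121107
t_4 = 6.235294 − (-0.121107)·(6.235294 − 6.157895) / (-0.121107 − (-1.080332)) = 6.235294 − (-0.009374)/(0.959225) = 6.245066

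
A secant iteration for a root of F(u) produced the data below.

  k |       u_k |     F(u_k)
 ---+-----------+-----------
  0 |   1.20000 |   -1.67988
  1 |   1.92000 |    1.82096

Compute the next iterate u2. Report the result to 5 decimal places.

1.54549

u2 = 1.92000 − 1.82096·(1.92000 − 1.20000) / (1.82096 − (-1.67988))
   = 1.92000 − (1.3110912)/(3.5008400) = 1.5454924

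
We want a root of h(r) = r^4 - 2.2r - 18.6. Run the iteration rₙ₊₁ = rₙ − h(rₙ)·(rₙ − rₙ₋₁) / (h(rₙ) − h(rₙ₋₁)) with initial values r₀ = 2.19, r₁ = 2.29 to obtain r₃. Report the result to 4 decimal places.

2.2003

h(2.19) = -0.415425, h(2.29) = 3.862585
r₂ = 2.290000 − 3.862585·(2.290000 − 2.190000) / (3.862585 − (-0.415425)) = 2.290000 − (0.386258)/(4.278010) = 2.199711
h(2.199711) = -0.026083
r₃ = 2.199711 − (-0.026083)·(2.199711 − 2.290000) / (-0.026083 − 3.862585) = 2.199711 − (0.002355)/(-3.888668) = 2.200316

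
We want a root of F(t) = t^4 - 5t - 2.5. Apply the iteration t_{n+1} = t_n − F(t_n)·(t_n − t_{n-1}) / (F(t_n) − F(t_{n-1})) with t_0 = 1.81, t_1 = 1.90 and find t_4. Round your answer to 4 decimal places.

1.8518

F(1.81) = -0.817169, F(1.90) = 1.032100
t_2 = 1.900000 − 1.032100·(1.900000 − 1.810000) / (1.032100 − (-0.817169)) = 1.900000 − (0.092889)/(1.849269) = 1.849770
F(1.849770) = -0.041170
t_3 = 1.849770 − (-0.041170)·(1.849770 − 1.900000) / (-0.041170 − 1.032100) = 1.849770 − (0.002068)/(-1.073270) = 1.851697
F(1.851697) = -0.001947
t_4 = 1.851697 − (-0.001947)·(1.851697 − 1.849770) / (-0.001947 − (-0.041170)) = 1.851697 − (-0.000004)/(0.039223) = 1.851792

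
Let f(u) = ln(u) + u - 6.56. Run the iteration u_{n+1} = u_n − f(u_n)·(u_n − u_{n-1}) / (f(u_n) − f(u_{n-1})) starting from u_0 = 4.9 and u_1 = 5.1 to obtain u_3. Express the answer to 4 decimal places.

4.9588

f(4.9) = -0.070765, f(5.1) = 0.169241
u_2 = 5.100000 − 0.169241·(5.100000 − 4.900000) / (0.169241 − (-0.070765)) = 5.100000 − (0.033848)/(0.240005) = 4.958969
f(4.958969) = 0.000167
u_3 = 4.958969 − 0.000167·(4.958969 − 5.100000) / (0.000167 − 0.169241) = 4.958969 − (-0.000024)/(-0.169073) = 4.958830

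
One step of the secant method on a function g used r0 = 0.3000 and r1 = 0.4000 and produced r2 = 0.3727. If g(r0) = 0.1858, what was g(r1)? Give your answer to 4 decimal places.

-0.0698

The secant line through (0.3000, 0.1858) and (0.4000, g(r1)) crosses zero at r2 = 0.3727.
So (0.3000, 0.1858), (0.4000, g(r1)), (0.3727, 0) are collinear:
g(r1) = 0.1858 · (0.4000 − 0.3727) / (0.3000 − 0.3727) = 0.1858 · (0.027300)/(-0.072700) = -0.069771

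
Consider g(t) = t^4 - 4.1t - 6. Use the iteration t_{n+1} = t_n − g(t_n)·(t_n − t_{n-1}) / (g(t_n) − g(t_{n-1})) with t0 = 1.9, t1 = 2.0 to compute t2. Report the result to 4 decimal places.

g(1.9) = -0.757900, g(2.0) = 1.800000
t2 = 2.000000 − 1.800000·(2.000000 − 1.900000) / (1.800000 − (-0.757900)) = 2.000000 − (0.180000)/(2.557900) = 1.929630

1.9296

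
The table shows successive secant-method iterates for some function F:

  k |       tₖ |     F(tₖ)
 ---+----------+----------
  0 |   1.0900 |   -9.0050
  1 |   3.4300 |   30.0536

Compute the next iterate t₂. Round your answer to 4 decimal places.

1.6295

t₂ = 3.4300 − 30.0536·(3.4300 − 1.0900) / (30.0536 − (-9.0050))
   = 3.4300 − (70.325424)/(39.058600) = 1.629489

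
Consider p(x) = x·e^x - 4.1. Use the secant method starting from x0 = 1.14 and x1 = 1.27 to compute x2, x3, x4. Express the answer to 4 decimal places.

p(1.14) = -0.535484, p(1.27) = 0.422283
x2 = 1.270000 − 0.422283·(1.270000 − 1.140000) / (0.422283 − (-0.535484)) = 1.270000 − (0.054897)/(0.957767) = 1.212683
p(1.212683) = -0.022364
x3 = 1.212683 − (-0.022364)·(1.212683 − 1.270000) / (-0.022364 − 0.422283) = 1.212683 − (0.001282)/(-0.444647) = 1.215565
p(1.215565) = -0.000870
x4 = 1.215565 − (-0.000870)·(1.215565 − 1.212683) / (-0.000870 − (-0.022364)) = 1.215565 − (-0.000003)/(0.021494) = 1.215682

1.2127, 1.2156, 1.2157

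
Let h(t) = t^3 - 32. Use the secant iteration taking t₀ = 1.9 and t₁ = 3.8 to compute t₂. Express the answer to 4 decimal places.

2.8949

h(1.9) = -25.141000, h(3.8) = 22.872000
t₂ = 3.800000 − 22.872000·(3.800000 − 1.900000) / (22.872000 − (-25.141000)) = 3.800000 − (43.456800)/(48.013000) = 2.894895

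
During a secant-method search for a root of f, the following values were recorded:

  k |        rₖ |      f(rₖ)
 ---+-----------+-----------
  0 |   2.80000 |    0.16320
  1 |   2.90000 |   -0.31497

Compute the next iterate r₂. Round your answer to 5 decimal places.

2.83413

r₂ = 2.90000 − (-0.31497)·(2.90000 − 2.80000) / (-0.31497 − 0.16320)
   = 2.90000 − (-0.0314970)/(-0.4781700) = 2.8341301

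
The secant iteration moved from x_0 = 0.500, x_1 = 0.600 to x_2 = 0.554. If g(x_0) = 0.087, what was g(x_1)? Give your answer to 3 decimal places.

-0.074

The secant line through (0.500, 0.087) and (0.600, g(x_1)) crosses zero at x_2 = 0.554.
So (0.500, 0.087), (0.600, g(x_1)), (0.554, 0) are collinear:
g(x_1) = 0.087 · (0.600 − 0.554) / (0.500 − 0.554) = 0.087 · (0.04600)/(-0.05400) = -0.07411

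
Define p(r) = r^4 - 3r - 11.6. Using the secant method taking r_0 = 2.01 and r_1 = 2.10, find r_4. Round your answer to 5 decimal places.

p(2.01) = -1.3075920, p(2.10) = 1.5481000
r_2 = 2.1000000 − 1.5481000·(2.1000000 − 2.0100000) / (1.5481000 − (-1.3075920)) = 2.1000000 − (0.1393290)/(2.8556920) = 2.0512101
p(2.0512101) = -0.0508873
r_3 = 2.0512101 − (-0.0508873)·(2.0512101 − 2.1000000) / (-0.0508873 − 1.5481000) = 2.0512101 − (0.0024828)/(-1.5989873) = 2.0527628
p(2.0527628) = -0.0018821
r_4 = 2.0527628 − (-0.0018821)·(2.0527628 − 2.0512101) / (-0.0018821 − (-0.0508873)) = 2.0527628 − (-0.0000029)/(0.0490052) = 2.0528224

2.05282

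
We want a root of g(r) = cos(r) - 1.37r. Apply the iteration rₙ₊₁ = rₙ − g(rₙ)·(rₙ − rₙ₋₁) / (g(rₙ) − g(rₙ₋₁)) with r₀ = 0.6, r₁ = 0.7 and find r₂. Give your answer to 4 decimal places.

0.6017

g(0.6) = 0.003336, g(0.7) = -0.194158
r₂ = 0.700000 − (-0.194158)·(0.700000 − 0.600000) / (-0.194158 − 0.003336) = 0.700000 − (-0.019416)/(-0.197493) = 0.601689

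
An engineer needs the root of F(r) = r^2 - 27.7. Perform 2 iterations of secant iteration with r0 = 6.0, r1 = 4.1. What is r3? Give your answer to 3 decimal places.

F(6.0) = 8.30000, F(4.1) = -10.89000
r2 = 4.10000 − (-10.89000)·(4.10000 − 6.00000) / (-10.89000 − 8.30000) = 4.10000 − (20.69100)/(-19.19000) = 5.17822
F(5.17822) = -0.88606
r3 = 5.17822 − (-0.88606)·(5.17822 − 4.10000) / (-0.88606 − (-10.89000)) = 5.17822 − (-0.95537)/(10.00394) = 5.27372

5.274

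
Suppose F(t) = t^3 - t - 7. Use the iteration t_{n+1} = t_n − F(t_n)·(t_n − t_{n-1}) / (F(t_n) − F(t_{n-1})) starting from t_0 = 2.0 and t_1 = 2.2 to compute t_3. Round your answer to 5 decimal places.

2.08646

F(2.0) = -1.0000000, F(2.2) = 1.4480000
t_2 = 2.2000000 − 1.4480000·(2.2000000 − 2.0000000) / (1.4480000 − (-1.0000000)) = 2.2000000 − (0.2896000)/(2.4480000) = 2.0816993
F(2.0816993) = -0.0607132
t_3 = 2.0816993 − (-0.0607132)·(2.0816993 − 2.2000000) / (-0.0607132 − 1.4480000) = 2.0816993 − (0.0071824)/(-1.5087132) = 2.0864600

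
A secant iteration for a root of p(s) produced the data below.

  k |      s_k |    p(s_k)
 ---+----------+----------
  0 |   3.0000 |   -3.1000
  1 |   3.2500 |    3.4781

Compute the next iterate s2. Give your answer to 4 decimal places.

3.1178

s2 = 3.2500 − 3.4781·(3.2500 − 3.0000) / (3.4781 − (-3.1000))
   = 3.2500 − (0.869525)/(6.578100) = 3.117815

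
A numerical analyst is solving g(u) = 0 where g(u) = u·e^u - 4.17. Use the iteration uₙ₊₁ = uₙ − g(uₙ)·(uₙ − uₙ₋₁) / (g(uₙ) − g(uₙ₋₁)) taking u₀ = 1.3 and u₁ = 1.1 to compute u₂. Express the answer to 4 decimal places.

1.2181

g(1.3) = 0.600086, g(1.1) = -0.865417
u₂ = 1.100000 − (-0.865417)·(1.100000 − 1.300000) / (-0.865417 − 0.600086) = 1.100000 − (0.173083)/(-1.465503) = 1.218105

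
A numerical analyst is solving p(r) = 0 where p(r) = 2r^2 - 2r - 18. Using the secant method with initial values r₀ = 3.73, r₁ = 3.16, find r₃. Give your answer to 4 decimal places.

p(3.73) = 2.365800, p(3.16) = -4.348800
r₂ = 3.160000 − (-4.348800)·(3.160000 − 3.730000) / (-4.348800 − 2.365800) = 3.160000 − (2.478816)/(-6.714600) = 3.529168
p(3.529168) = -0.148281
r₃ = 3.529168 − (-0.148281)·(3.529168 − 3.160000) / (-0.148281 − (-4.348800)) = 3.529168 − (-0.054741)/(4.200519) = 3.542200

3.5422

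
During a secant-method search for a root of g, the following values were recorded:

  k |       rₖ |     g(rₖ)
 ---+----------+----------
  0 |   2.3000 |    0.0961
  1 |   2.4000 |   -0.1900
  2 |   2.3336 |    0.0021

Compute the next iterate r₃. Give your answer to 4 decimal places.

r₃ = 2.3336 − 0.0021·(2.3336 − 2.4000) / (0.0021 − (-0.1900))
   = 2.3336 − (-0.000139)/(0.192100) = 2.334326

2.3343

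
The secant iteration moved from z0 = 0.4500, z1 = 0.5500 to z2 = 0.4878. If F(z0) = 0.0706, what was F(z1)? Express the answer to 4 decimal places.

The secant line through (0.4500, 0.0706) and (0.5500, F(z1)) crosses zero at z2 = 0.4878.
So (0.4500, 0.0706), (0.5500, F(z1)), (0.4878, 0) are collinear:
F(z1) = 0.0706 · (0.5500 − 0.4878) / (0.4500 − 0.4878) = 0.0706 · (0.062200)/(-0.037800) = -0.116172

-0.1162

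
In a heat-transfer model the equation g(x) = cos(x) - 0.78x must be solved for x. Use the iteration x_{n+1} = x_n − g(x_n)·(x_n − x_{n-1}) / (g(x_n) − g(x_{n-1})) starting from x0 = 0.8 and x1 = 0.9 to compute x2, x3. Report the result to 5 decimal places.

0.84749, 0.84802

g(0.8) = 0.0727067, g(0.9) = -0.0803900
x2 = 0.9000000 − (-0.0803900)·(0.9000000 − 0.8000000) / (-0.0803900 − 0.0727067) = 0.9000000 − (-0.0080390)/(-0.1530967) = 0.8474907
g(0.8474907) = 0.0008235
x3 = 0.8474907 − 0.0008235·(0.8474907 − 0.9000000) / (0.0008235 − (-0.0803900)) = 0.8474907 − (-0.0000432)/(0.0812135) = 0.8480231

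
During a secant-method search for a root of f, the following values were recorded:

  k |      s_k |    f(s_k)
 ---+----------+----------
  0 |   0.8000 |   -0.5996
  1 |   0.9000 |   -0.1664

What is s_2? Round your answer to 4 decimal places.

0.9384

s_2 = 0.9000 − (-0.1664)·(0.9000 − 0.8000) / (-0.1664 − (-0.5996))
   = 0.9000 − (-0.016640)/(0.433200) = 0.938412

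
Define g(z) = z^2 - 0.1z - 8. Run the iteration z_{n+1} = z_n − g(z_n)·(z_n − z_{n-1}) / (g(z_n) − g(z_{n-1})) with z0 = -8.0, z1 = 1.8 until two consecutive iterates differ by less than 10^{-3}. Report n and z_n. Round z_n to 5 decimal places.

n = 8, z_n = 2.87887

g(-8.0) = 56.8000000, g(1.8) = -4.9400000
z2 = 1.8000000 − (-4.9400000)·(9.8000000)/(-61.7400000) = 1.0158730;  |Δ| = 0.7841270
g(1.0158730) = -7.0695893
z3 = 1.0158730 − (-7.0695893)·(-0.7841270)/(-2.1295893) = 3.6189363;  |Δ| = 2.6030633
g(3.6189363) = 4.7348063
z4 = 3.6189363 − 4.7348063·(2.6030633)/(11.8043956) = 2.5748337;  |Δ| = 1.0441026
g(2.5748337) = -1.6277149
z5 = 2.5748337 − (-1.6277149)·(-1.0441026)/(-6.3625212) = 2.8419450;  |Δ| = 0.2671113
g(2.8419450) = -0.2075432
z6 = 2.8419450 − (-0.2075432)·(0.2671113)/(1.4201717) = 2.8809805;  |Δ| = 0.0390355
g(2.8809805) = 0.0119506
z7 = 2.8809805 − 0.0119506·(0.0390355)/(0.2194938) = 2.8788552;  |Δ| = 0.0021253
g(2.8788552) = -0.0000784
z8 = 2.8788552 − (-0.0000784)·(-0.0021253)/(-0.0120290) = 2.8788690;  |Δ| = 0.0000139
|z8 − z7| = 0.0000139 < 10^{-3}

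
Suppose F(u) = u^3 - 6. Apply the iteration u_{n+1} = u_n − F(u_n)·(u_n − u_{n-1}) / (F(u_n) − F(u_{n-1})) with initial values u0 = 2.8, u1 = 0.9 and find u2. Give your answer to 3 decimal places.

F(2.8) = 15.95200, F(0.9) = -5.27100
u2 = 0.90000 − (-5.27100)·(0.90000 − 2.80000) / (-5.27100 − 15.95200) = 0.90000 − (10.01490)/(-21.22300) = 1.37189

1.372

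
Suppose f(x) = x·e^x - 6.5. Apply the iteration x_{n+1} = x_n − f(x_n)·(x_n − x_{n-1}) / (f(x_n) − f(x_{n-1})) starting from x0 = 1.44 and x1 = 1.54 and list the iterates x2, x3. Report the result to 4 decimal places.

f(1.44) = -0.422198, f(1.54) = 0.683469
x2 = 1.540000 − 0.683469·(1.540000 − 1.440000) / (0.683469 − (-0.422198)) = 1.540000 − (0.068347)/(1.105667) = 1.478185
f(1.478185) = -0.018190
x3 = 1.478185 − (-0.018190)·(1.478185 − 1.540000) / (-0.018190 − 0.683469) = 1.478185 − (0.001124)/(-0.701659) = 1.479787

1.4782, 1.4798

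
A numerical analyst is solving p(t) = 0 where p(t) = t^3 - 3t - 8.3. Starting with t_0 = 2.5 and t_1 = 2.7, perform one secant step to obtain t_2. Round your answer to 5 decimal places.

2.51012

p(2.5) = -0.1750000, p(2.7) = 3.2830000
t_2 = 2.7000000 − 3.2830000·(2.7000000 − 2.5000000) / (3.2830000 − (-0.1750000)) = 2.7000000 − (0.6566000)/(3.4580000) = 2.5101215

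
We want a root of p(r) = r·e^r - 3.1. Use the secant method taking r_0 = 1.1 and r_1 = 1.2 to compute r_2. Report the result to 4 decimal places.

1.0699

p(1.1) = 0.204583, p(1.2) = 0.884140
r_2 = 1.200000 − 0.884140·(1.200000 − 1.100000) / (0.884140 − 0.204583) = 1.200000 − (0.088414)/(0.679558) = 1.069895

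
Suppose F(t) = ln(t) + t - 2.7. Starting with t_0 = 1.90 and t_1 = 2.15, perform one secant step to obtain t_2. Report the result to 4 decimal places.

2.0058

F(1.90) = -0.158146, F(2.15) = 0.215468
t_2 = 2.150000 − 0.215468·(2.150000 − 1.900000) / (0.215468 − (-0.158146)) = 2.150000 − (0.053867)/(0.373614) = 2.005822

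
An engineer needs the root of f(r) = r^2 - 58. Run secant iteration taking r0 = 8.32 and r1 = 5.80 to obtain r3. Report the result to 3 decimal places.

f(8.32) = 11.22240, f(5.80) = -24.36000
r2 = 5.80000 − (-24.36000)·(5.80000 − 8.32000) / (-24.36000 − 11.22240) = 5.80000 − (61.38720)/(-35.58240) = 7.52521
f(7.52521) = -1.37118
r3 = 7.52521 − (-1.37118)·(7.52521 − 5.80000) / (-1.37118 − (-24.36000)) = 7.52521 − (-2.36557)/(22.98882) = 7.62811

7.628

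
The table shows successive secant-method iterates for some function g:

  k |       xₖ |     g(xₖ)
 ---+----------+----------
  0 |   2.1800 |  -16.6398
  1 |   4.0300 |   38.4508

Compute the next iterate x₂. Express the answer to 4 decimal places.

x₂ = 4.0300 − 38.4508·(4.0300 − 2.1800) / (38.4508 − (-16.6398))
   = 4.0300 − (71.133980)/(55.090600) = 2.738782

2.7388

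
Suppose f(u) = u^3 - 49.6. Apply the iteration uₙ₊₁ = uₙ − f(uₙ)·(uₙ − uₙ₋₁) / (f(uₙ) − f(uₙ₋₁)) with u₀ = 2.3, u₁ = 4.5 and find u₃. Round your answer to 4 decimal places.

f(2.3) = -37.433000, f(4.5) = 41.525000
u₂ = 4.500000 − 41.525000·(4.500000 − 2.300000) / (41.525000 − (-37.433000)) = 4.500000 − (91.355000)/(78.958000) = 3.342992
f(3.342992) = -12.240058
u₃ = 3.342992 − (-12.240058)·(3.342992 − 4.500000) / (-12.240058 − 41.525000) = 3.342992 − (14.161839)/(-53.765058) = 3.606395

3.6064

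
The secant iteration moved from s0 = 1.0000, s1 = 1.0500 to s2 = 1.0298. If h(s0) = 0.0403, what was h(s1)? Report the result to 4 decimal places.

The secant line through (1.0000, 0.0403) and (1.0500, h(s1)) crosses zero at s2 = 1.0298.
So (1.0000, 0.0403), (1.0500, h(s1)), (1.0298, 0) are collinear:
h(s1) = 0.0403 · (1.0500 − 1.0298) / (1.0000 − 1.0298) = 0.0403 · (0.020200)/(-0.029800) = -0.027317

-0.0273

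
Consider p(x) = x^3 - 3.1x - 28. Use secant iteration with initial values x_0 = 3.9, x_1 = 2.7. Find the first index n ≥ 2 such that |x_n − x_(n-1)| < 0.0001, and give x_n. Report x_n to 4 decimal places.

p(3.9) = 19.229000, p(2.7) = -16.687000
x_2 = 2.700000 − (-16.687000)·(-1.200000)/(-35.916000) = 3.257534;  |Δ| = 0.557534
p(3.257534) = -3.530936
x_3 = 3.257534 − (-3.530936)·(0.557534)/(13.156064) = 3.407170;  |Δ| = 0.149636
p(3.407170) = 0.990954
x_4 = 3.407170 − 0.990954·(0.149636)/(4.521889) = 3.374378;  |Δ| = 0.032792
p(3.374378) = -0.038465
x_5 = 3.374378 − (-0.038465)·(-0.032792)/(-1.029419) = 3.375603;  |Δ| = 0.001225
p(3.375603) = -0.000393
x_6 = 3.375603 − (-0.000393)·(0.001225)/(0.038072) = 3.375616;  |Δ| = 0.000013
|x_6 − x_5| = 0.000013 < 0.0001

n = 6, x_n = 3.3756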